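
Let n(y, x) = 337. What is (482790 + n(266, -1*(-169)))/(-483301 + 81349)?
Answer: -483127/401952 ≈ -1.2020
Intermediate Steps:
(482790 + n(266, -1*(-169)))/(-483301 + 81349) = (482790 + 337)/(-483301 + 81349) = 483127/(-401952) = 483127*(-1/401952) = -483127/401952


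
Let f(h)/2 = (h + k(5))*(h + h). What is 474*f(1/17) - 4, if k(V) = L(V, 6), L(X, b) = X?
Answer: 161900/289 ≈ 560.21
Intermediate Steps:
k(V) = V
f(h) = 4*h*(5 + h) (f(h) = 2*((h + 5)*(h + h)) = 2*((5 + h)*(2*h)) = 2*(2*h*(5 + h)) = 4*h*(5 + h))
474*f(1/17) - 4 = 474*(4*(5 + 1/17)/17) - 4 = 474*(4*(1/17)*(5 + 1/17)) - 4 = 474*(4*(1/17)*(86/17)) - 4 = 474*(344/289) - 4 = 163056/289 - 4 = 161900/289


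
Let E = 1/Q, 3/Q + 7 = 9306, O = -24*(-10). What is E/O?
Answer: 9299/720 ≈ 12.915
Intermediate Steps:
O = 240
Q = 3/9299 (Q = 3/(-7 + 9306) = 3/9299 ≈ 0.00032262)
E = 9299/3 (E = 1/(3/9299) = 9299/3 ≈ 3099.7)
E/O = (9299/3)/240 = (9299/3)*(1/240) = 9299/720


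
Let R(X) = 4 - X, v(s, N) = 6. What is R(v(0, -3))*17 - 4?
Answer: -38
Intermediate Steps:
R(v(0, -3))*17 - 4 = (4 - 1*6)*17 - 4 = (4 - 6)*17 - 4 = -2*17 - 4 = -34 - 4 = -38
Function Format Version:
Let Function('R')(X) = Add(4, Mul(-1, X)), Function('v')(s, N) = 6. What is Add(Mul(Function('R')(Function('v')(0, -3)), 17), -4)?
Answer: -38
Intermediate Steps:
Add(Mul(Function('R')(Function('v')(0, -3)), 17), -4) = Add(Mul(Add(4, Mul(-1, 6)), 17), -4) = Add(Mul(Add(4, -6), 17), -4) = Add(Mul(-2, 17), -4) = Add(-34, -4) = -38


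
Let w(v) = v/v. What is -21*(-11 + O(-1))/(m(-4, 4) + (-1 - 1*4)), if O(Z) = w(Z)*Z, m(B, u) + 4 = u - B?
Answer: -252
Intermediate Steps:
m(B, u) = -4 + u - B (m(B, u) = -4 + (u - B) = -4 + u - B)
w(v) = 1
O(Z) = Z (O(Z) = 1*Z = Z)
-21*(-11 + O(-1))/(m(-4, 4) + (-1 - 1*4)) = -21*(-11 - 1)/((-4 + 4 - 1*(-4)) + (-1 - 1*4)) = -(-252)/((-4 + 4 + 4) + (-1 - 4)) = -(-252)/(4 - 5) = -(-252)/(-1) = -(-252)*(-1) = -21*12 = -252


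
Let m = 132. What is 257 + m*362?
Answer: 48041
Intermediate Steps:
257 + m*362 = 257 + 132*362 = 257 + 47784 = 48041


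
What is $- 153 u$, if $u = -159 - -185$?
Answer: $-3978$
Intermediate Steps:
$u = 26$ ($u = -159 + 185 = 26$)
$- 153 u = \left(-153\right) 26 = -3978$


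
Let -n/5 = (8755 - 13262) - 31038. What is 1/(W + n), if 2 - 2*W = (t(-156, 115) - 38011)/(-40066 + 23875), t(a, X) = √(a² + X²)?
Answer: 31060195477437/5520167841998272580 - 5397*√37561/5520167841998272580 ≈ 5.6267e-6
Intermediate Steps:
t(a, X) = √(X² + a²)
n = 177725 (n = -5*((8755 - 13262) - 31038) = -5*(-4507 - 31038) = -5*(-35545) = 177725)
W = -5629/32382 + √37561/32382 (W = 1 - (√(115² + (-156)²) - 38011)/(2*(-40066 + 23875)) = 1 - (√(13225 + 24336) - 38011)/(2*(-16191)) = 1 - (√37561 - 38011)*(-1)/(2*16191) = 1 - (-38011 + √37561)*(-1)/(2*16191) = 1 - (38011/16191 - √37561/16191)/2 = 1 + (-38011/32382 + √37561/32382) = -5629/32382 + √37561/32382 ≈ -0.16785)
1/(W + n) = 1/((-5629/32382 + √37561/32382) + 177725) = 1/(5755085321/32382 + √37561/32382)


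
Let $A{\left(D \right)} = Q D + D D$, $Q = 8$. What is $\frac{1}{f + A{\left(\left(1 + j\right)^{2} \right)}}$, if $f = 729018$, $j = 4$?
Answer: $\frac{1}{729843} \approx 1.3702 \cdot 10^{-6}$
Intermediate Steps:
$A{\left(D \right)} = D^{2} + 8 D$ ($A{\left(D \right)} = 8 D + D D = 8 D + D^{2} = D^{2} + 8 D$)
$\frac{1}{f + A{\left(\left(1 + j\right)^{2} \right)}} = \frac{1}{729018 + \left(1 + 4\right)^{2} \left(8 + \left(1 + 4\right)^{2}\right)} = \frac{1}{729018 + 5^{2} \left(8 + 5^{2}\right)} = \frac{1}{729018 + 25 \left(8 + 25\right)} = \frac{1}{729018 + 25 \cdot 33} = \frac{1}{729018 + 825} = \frac{1}{729843}$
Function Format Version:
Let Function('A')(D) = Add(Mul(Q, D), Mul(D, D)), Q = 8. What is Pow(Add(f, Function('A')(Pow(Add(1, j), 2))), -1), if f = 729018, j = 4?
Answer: Rational(1, 729843) ≈ 1.3702e-6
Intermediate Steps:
Function('A')(D) = Add(Pow(D, 2), Mul(8, D)) (Function('A')(D) = Add(Mul(8, D), Mul(D, D)) = Add(Mul(8, D), Pow(D, 2)) = Add(Pow(D, 2), Mul(8, D)))
Pow(Add(f, Function('A')(Pow(Add(1, j), 2))), -1) = Pow(Add(729018, Mul(Pow(Add(1, 4), 2), Add(8, Pow(Add(1, 4), 2)))), -1) = Pow(Add(729018, Mul(Pow(5, 2), Add(8, Pow(5, 2)))), -1) = Pow(Add(729018, Mul(25, Add(8, 25))), -1) = Pow(Add(729018, Mul(25, 33)), -1) = Pow(Add(729018, 825), -1) = Pow(729843, -1) = Rational(1, 729843)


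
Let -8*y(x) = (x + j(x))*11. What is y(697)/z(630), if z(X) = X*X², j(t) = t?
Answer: -7667/1000188000 ≈ -7.6656e-6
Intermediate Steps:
z(X) = X³
y(x) = -11*x/4 (y(x) = -(x + x)*11/8 = -2*x*11/8 = -11*x/4)
y(697)/z(630) = (-11/4*697)/(630³) = -7667/4/250047000 = -7667/4*1/250047000 = -7667/1000188000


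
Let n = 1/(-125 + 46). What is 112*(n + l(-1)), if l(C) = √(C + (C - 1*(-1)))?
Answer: -112/79 + 112*I ≈ -1.4177 + 112.0*I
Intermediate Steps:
l(C) = √(1 + 2*C) (l(C) = √(C + (C + 1)) = √(C + (1 + C)) = √(1 + 2*C))
n = -1/79 (n = 1/(-79) = -1/79 ≈ -0.012658)
112*(n + l(-1)) = 112*(-1/79 + √(1 + 2*(-1))) = 112*(-1/79 + √(1 - 2)) = 112*(-1/79 + √(-1)) = 112*(-1/79 + I) = -112/79 + 112*I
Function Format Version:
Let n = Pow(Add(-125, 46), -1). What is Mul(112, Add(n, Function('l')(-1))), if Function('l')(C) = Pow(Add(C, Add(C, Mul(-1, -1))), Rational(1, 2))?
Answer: Add(Rational(-112, 79), Mul(112, I)) ≈ Add(-1.4177, Mul(112.00, I))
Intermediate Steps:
Function('l')(C) = Pow(Add(1, Mul(2, C)), Rational(1, 2)) (Function('l')(C) = Pow(Add(C, Add(C, 1)), Rational(1, 2)) = Pow(Add(C, Add(1, C)), Rational(1, 2)) = Pow(Add(1, Mul(2, C)), Rational(1, 2)))
n = Rational(-1, 79) (n = Pow(-79, -1) = Rational(-1, 79) ≈ -0.012658)
Mul(112, Add(n, Function('l')(-1))) = Mul(112, Add(Rational(-1, 79), Pow(Add(1, Mul(2, -1)), Rational(1, 2)))) = Mul(112, Add(Rational(-1, 79), Pow(Add(1, -2), Rational(1, 2)))) = Mul(112, Add(Rational(-1, 79), Pow(-1, Rational(1, 2)))) = Mul(112, Add(Rational(-1, 79), I)) = Add(Rational(-112, 79), Mul(112, I))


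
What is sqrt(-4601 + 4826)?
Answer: 15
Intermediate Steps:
sqrt(-4601 + 4826) = sqrt(225) = 15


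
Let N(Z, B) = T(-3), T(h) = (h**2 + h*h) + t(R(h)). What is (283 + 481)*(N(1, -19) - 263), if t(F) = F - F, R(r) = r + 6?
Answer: -187180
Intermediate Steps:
R(r) = 6 + r
t(F) = 0
T(h) = 2*h**2 (T(h) = (h**2 + h*h) + 0 = (h**2 + h**2) + 0 = 2*h**2 + 0 = 2*h**2)
N(Z, B) = 18 (N(Z, B) = 2*(-3)**2 = 2*9 = 18)
(283 + 481)*(N(1, -19) - 263) = (283 + 481)*(18 - 263) = 764*(-245) = -187180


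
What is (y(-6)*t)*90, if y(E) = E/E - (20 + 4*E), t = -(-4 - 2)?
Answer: 2700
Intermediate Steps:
t = 6 (t = -1*(-6) = 6)
y(E) = -19 - 4*E (y(E) = 1 - 4*(5 + E) = 1 + (-20 - 4*E) = -19 - 4*E)
(y(-6)*t)*90 = ((-19 - 4*(-6))*6)*90 = ((-19 + 24)*6)*90 = (5*6)*90 = 30*90 = 2700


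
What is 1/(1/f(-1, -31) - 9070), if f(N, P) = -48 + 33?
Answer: -15/136051 ≈ -0.00011025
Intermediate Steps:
f(N, P) = -15
1/(1/f(-1, -31) - 9070) = 1/(1/(-15) - 9070) = 1/(-1/15 - 9070) = 1/(-136051/15) = -15/136051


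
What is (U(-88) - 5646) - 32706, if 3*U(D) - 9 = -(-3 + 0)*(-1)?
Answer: -38350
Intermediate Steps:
U(D) = 2 (U(D) = 3 + (-(-3 + 0)*(-1))/3 = 3 + (-(-3)*(-1))/3 = 3 + (-1*3)/3 = 3 + (1/3)*(-3) = 3 - 1 = 2)
(U(-88) - 5646) - 32706 = (2 - 5646) - 32706 = -5644 - 32706 = -38350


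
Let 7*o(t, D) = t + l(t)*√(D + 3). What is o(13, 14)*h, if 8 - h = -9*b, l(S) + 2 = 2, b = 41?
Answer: 4901/7 ≈ 700.14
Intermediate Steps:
l(S) = 0 (l(S) = -2 + 2 = 0)
h = 377 (h = 8 - (-9)*41 = 8 - 1*(-369) = 8 + 369 = 377)
o(t, D) = t/7 (o(t, D) = (t + 0*√(D + 3))/7 = (t + 0*√(3 + D))/7 = (t + 0)/7 = t/7)
o(13, 14)*h = ((⅐)*13)*377 = (13/7)*377 = 4901/7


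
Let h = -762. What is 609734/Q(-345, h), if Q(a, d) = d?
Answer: -304867/381 ≈ -800.18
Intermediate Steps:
609734/Q(-345, h) = 609734/(-762) = 609734*(-1/762) = -304867/381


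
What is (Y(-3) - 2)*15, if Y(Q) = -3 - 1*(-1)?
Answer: -60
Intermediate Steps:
Y(Q) = -2 (Y(Q) = -3 + 1 = -2)
(Y(-3) - 2)*15 = (-2 - 2)*15 = -4*15 = -60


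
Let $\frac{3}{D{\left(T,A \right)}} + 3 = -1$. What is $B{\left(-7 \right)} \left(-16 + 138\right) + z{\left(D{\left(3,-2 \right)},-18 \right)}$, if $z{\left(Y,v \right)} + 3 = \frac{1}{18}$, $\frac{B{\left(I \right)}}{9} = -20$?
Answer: $- \frac{395333}{18} \approx -21963.0$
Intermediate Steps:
$D{\left(T,A \right)} = - \frac{3}{4}$ ($D{\left(T,A \right)} = \frac{3}{-3 - 1} = \frac{3}{-4} = 3 \left(- \frac{1}{4}\right) = - \frac{3}{4}$)
$B{\left(I \right)} = -180$ ($B{\left(I \right)} = 9 \left(-20\right) = -180$)
$z{\left(Y,v \right)} = - \frac{53}{18}$ ($z{\left(Y,v \right)} = -3 + \frac{1}{18} = - \frac{53}{18}$)
$B{\left(-7 \right)} \left(-16 + 138\right) + z{\left(D{\left(3,-2 \right)},-18 \right)} = - 180 \left(-16 + 138\right) - \frac{53}{18} = \left(-180\right) 122 - \frac{53}{18} = -21960 - \frac{53}{18} = - \frac{395333}{18}$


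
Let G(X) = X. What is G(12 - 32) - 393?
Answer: -413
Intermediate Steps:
G(12 - 32) - 393 = (12 - 32) - 393 = -20 - 393 = -413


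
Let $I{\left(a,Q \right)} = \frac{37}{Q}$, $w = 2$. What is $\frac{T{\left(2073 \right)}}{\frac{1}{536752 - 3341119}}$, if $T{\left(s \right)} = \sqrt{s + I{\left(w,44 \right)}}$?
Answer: $- \frac{2804367 \sqrt{1003739}}{22} \approx -1.2771 \cdot 10^{8}$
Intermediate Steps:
$T{\left(s \right)} = \sqrt{\frac{37}{44} + s}$ ($T{\left(s \right)} = \sqrt{s + \frac{37}{44}} = \sqrt{\frac{37}{44} + s}$)
$\frac{T{\left(2073 \right)}}{\frac{1}{536752 - 3341119}} = \frac{\frac{1}{22} \sqrt{407 + 484 \cdot 2073}}{\frac{1}{536752 - 3341119}} = \frac{\frac{1}{22} \sqrt{407 + 1003332}}{\frac{1}{-2804367}} = \frac{\frac{1}{22} \sqrt{1003739}}{- \frac{1}{2804367}} = \frac{\sqrt{1003739}}{22} \left(-2804367\right) = - \frac{2804367 \sqrt{1003739}}{22}$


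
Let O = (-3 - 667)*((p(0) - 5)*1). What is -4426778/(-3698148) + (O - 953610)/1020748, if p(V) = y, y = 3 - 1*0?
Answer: 62311837124/235929823419 ≈ 0.26411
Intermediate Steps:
y = 3 (y = 3 + 0 = 3)
p(V) = 3
O = 1340 (O = (-3 - 667)*((3 - 5)*1) = -(-1340) = -670*(-2) = 1340)
-4426778/(-3698148) + (O - 953610)/1020748 = -4426778/(-3698148) + (1340 - 953610)/1020748 = -4426778*(-1/3698148) - 952270*1/1020748 = 2213389/1849074 - 476135/510374 = 62311837124/235929823419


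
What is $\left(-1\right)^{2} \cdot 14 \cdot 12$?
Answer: $168$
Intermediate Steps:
$\left(-1\right)^{2} \cdot 14 \cdot 12 = 1 \cdot 14 \cdot 12 = 14 \cdot 12 = 168$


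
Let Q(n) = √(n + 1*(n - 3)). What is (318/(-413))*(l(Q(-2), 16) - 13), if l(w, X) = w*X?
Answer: 4134/413 - 5088*I*√7/413 ≈ 10.01 - 32.595*I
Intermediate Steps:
Q(n) = √(-3 + 2*n) (Q(n) = √(n + 1*(-3 + n)) = √(n + (-3 + n)) = √(-3 + 2*n))
l(w, X) = X*w
(318/(-413))*(l(Q(-2), 16) - 13) = (318/(-413))*(16*√(-3 + 2*(-2)) - 13) = (318*(-1/413))*(16*√(-3 - 4) - 13) = -318*(16*√(-7) - 13)/413 = -318*(16*(I*√7) - 13)/413 = -318*(16*I*√7 - 13)/413 = -318*(-13 + 16*I*√7)/413 = 4134/413 - 5088*I*√7/413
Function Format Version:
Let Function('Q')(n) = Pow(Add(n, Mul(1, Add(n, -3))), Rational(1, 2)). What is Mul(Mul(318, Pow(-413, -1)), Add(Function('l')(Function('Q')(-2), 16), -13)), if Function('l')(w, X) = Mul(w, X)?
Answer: Add(Rational(4134, 413), Mul(Rational(-5088, 413), I, Pow(7, Rational(1, 2)))) ≈ Add(10.010, Mul(-32.595, I))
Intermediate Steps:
Function('Q')(n) = Pow(Add(-3, Mul(2, n)), Rational(1, 2)) (Function('Q')(n) = Pow(Add(n, Mul(1, Add(-3, n))), Rational(1, 2)) = Pow(Add(n, Add(-3, n)), Rational(1, 2)) = Pow(Add(-3, Mul(2, n)), Rational(1, 2)))
Function('l')(w, X) = Mul(X, w)
Mul(Mul(318, Pow(-413, -1)), Add(Function('l')(Function('Q')(-2), 16), -13)) = Mul(Mul(318, Pow(-413, -1)), Add(Mul(16, Pow(Add(-3, Mul(2, -2)), Rational(1, 2))), -13)) = Mul(Mul(318, Rational(-1, 413)), Add(Mul(16, Pow(Add(-3, -4), Rational(1, 2))), -13)) = Mul(Rational(-318, 413), Add(Mul(16, Pow(-7, Rational(1, 2))), -13)) = Mul(Rational(-318, 413), Add(Mul(16, Mul(I, Pow(7, Rational(1, 2)))), -13)) = Mul(Rational(-318, 413), Add(Mul(16, I, Pow(7, Rational(1, 2))), -13)) = Mul(Rational(-318, 413), Add(-13, Mul(16, I, Pow(7, Rational(1, 2))))) = Add(Rational(4134, 413), Mul(Rational(-5088, 413), I, Pow(7, Rational(1, 2))))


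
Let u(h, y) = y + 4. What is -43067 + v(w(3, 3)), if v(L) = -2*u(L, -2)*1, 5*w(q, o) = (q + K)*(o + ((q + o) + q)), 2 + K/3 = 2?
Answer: -43071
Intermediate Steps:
K = 0 (K = -6 + 3*2 = -6 + 6 = 0)
u(h, y) = 4 + y
w(q, o) = q*(2*o + 2*q)/5 (w(q, o) = ((q + 0)*(o + ((q + o) + q)))/5 = (q*(o + ((o + q) + q)))/5 = (q*(o + (o + 2*q)))/5 = (q*(2*o + 2*q))/5 = q*(2*o + 2*q)/5)
v(L) = -4 (v(L) = -2*(4 - 2)*1 = -2*2*1 = -4*1 = -4)
-43067 + v(w(3, 3)) = -43067 - 4 = -43071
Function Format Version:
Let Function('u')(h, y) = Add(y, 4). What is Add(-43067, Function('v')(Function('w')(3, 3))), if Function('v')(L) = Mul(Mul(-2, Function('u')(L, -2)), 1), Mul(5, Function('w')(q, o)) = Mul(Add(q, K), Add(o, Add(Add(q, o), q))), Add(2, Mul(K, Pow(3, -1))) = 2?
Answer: -43071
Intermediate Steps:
K = 0 (K = Add(-6, Mul(3, 2)) = Add(-6, 6) = 0)
Function('u')(h, y) = Add(4, y)
Function('w')(q, o) = Mul(Rational(1, 5), q, Add(Mul(2, o), Mul(2, q))) (Function('w')(q, o) = Mul(Rational(1, 5), Mul(Add(q, 0), Add(o, Add(Add(q, o), q)))) = Mul(Rational(1, 5), Mul(q, Add(o, Add(Add(o, q), q)))) = Mul(Rational(1, 5), Mul(q, Add(o, Add(o, Mul(2, q))))) = Mul(Rational(1, 5), Mul(q, Add(Mul(2, o), Mul(2, q)))) = Mul(Rational(1, 5), q, Add(Mul(2, o), Mul(2, q))))
Function('v')(L) = -4 (Function('v')(L) = Mul(Mul(-2, Add(4, -2)), 1) = Mul(Mul(-2, 2), 1) = Mul(-4, 1) = -4)
Add(-43067, Function('v')(Function('w')(3, 3))) = Add(-43067, -4) = -43071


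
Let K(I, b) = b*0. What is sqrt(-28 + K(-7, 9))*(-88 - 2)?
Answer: -180*I*sqrt(7) ≈ -476.24*I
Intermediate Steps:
K(I, b) = 0
sqrt(-28 + K(-7, 9))*(-88 - 2) = sqrt(-28 + 0)*(-88 - 2) = sqrt(-28)*(-90) = (2*I*sqrt(7))*(-90) = -180*I*sqrt(7)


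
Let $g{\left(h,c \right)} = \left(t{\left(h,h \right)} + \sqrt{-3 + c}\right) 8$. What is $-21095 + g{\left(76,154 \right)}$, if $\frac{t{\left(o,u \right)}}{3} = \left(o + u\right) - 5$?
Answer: $-17567 + 8 \sqrt{151} \approx -17469.0$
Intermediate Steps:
$t{\left(o,u \right)} = -15 + 3 o + 3 u$ ($t{\left(o,u \right)} = 3 \left(\left(o + u\right) - 5\right) = 3 \left(-5 + o + u\right) = -15 + 3 o + 3 u$)
$g{\left(h,c \right)} = -120 + 8 \sqrt{-3 + c} + 48 h$ ($g{\left(h,c \right)} = \left(\left(-15 + 3 h + 3 h\right) + \sqrt{-3 + c}\right) 8 = \left(\left(-15 + 6 h\right) + \sqrt{-3 + c}\right) 8 = \left(-15 + \sqrt{-3 + c} + 6 h\right) 8 = -120 + 8 \sqrt{-3 + c} + 48 h$)
$-21095 + g{\left(76,154 \right)} = -21095 + \left(-120 + 8 \sqrt{-3 + 154} + 48 \cdot 76\right) = -21095 + \left(-120 + 8 \sqrt{151} + 3648\right) = -21095 + \left(3528 + 8 \sqrt{151}\right) = -17567 + 8 \sqrt{151}$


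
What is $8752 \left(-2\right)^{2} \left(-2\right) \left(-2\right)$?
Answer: $140032$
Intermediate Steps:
$8752 \left(-2\right)^{2} \left(-2\right) \left(-2\right) = 8752 \cdot 4 \left(-2\right) \left(-2\right) = 8752 \left(\left(-8\right) \left(-2\right)\right) = 8752 \cdot 16 = 140032$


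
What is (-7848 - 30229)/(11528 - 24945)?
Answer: 38077/13417 ≈ 2.8380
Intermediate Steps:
(-7848 - 30229)/(11528 - 24945) = -38077/(-13417) = -38077*(-1/13417) = 38077/13417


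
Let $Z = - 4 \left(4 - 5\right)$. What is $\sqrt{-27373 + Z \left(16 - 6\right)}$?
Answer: $3 i \sqrt{3037} \approx 165.33 i$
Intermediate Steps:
$Z = 4$ ($Z = \left(-4\right) \left(-1\right) = 4$)
$\sqrt{-27373 + Z \left(16 - 6\right)} = \sqrt{-27373 + 4 \left(16 - 6\right)} = \sqrt{-27373 + 4 \cdot 10} = \sqrt{-27373 + 40} = \sqrt{-27333} = 3 i \sqrt{3037}$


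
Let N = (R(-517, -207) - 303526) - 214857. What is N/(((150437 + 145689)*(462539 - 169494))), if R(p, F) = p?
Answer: -51890/8677824367 ≈ -5.9796e-6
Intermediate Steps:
N = -518900 (N = (-517 - 303526) - 214857 = -304043 - 214857 = -518900)
N/(((150437 + 145689)*(462539 - 169494))) = -518900*1/((150437 + 145689)*(462539 - 169494)) = -518900/(296126*293045) = -518900/86778243670 = -518900*1/86778243670 = -51890/8677824367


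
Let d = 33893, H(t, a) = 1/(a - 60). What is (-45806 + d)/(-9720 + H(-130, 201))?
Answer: 1679733/1370519 ≈ 1.2256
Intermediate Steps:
H(t, a) = 1/(-60 + a)
(-45806 + d)/(-9720 + H(-130, 201)) = (-45806 + 33893)/(-9720 + 1/(-60 + 201)) = -11913/(-9720 + 1/141) = -11913/(-1370519/141) = -11913*(-141/1370519) = 1679733/1370519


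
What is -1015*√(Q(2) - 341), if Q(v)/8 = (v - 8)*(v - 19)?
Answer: -5075*√19 ≈ -22121.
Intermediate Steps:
Q(v) = 8*(-19 + v)*(-8 + v) (Q(v) = 8*((v - 8)*(v - 19)) = 8*((-8 + v)*(-19 + v)) = 8*((-19 + v)*(-8 + v)) = 8*(-19 + v)*(-8 + v))
-1015*√(Q(2) - 341) = -1015*√((1216 - 216*2 + 8*2²) - 341) = -1015*√((1216 - 432 + 8*4) - 341) = -1015*√((1216 - 432 + 32) - 341) = -1015*√(816 - 341) = -5075*√19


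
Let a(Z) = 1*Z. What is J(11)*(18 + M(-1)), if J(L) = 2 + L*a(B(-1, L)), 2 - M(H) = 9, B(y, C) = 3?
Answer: 385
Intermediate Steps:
a(Z) = Z
M(H) = -7 (M(H) = 2 - 1*9 = 2 - 9 = -7)
J(L) = 2 + 3*L (J(L) = 2 + L*3 = 2 + 3*L)
J(11)*(18 + M(-1)) = (2 + 3*11)*(18 - 7) = (2 + 33)*11 = 35*11 = 385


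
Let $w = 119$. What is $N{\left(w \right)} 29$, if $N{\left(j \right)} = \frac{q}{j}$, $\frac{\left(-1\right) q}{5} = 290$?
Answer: $- \frac{42050}{119} \approx -353.36$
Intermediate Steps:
$q = -1450$ ($q = \left(-5\right) 290 = -1450$)
$N{\left(j \right)} = - \frac{1450}{j}$
$N{\left(w \right)} 29 = - \frac{1450}{119} \cdot 29 = \left(-1450\right) \frac{1}{119} \cdot 29 = \left(- \frac{1450}{119}\right) 29 = - \frac{42050}{119}$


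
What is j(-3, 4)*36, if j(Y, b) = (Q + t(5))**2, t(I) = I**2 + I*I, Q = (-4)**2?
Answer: 156816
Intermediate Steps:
Q = 16
t(I) = 2*I**2 (t(I) = I**2 + I**2 = 2*I**2)
j(Y, b) = 4356 (j(Y, b) = (16 + 2*5**2)**2 = (16 + 2*25)**2 = (16 + 50)**2 = 66**2 = 4356)
j(-3, 4)*36 = 4356*36 = 156816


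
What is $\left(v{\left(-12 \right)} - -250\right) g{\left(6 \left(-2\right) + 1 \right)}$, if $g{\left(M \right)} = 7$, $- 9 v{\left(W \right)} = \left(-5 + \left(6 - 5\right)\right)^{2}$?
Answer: $\frac{15638}{9} \approx 1737.6$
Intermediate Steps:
$v{\left(W \right)} = - \frac{16}{9}$ ($v{\left(W \right)} = - \frac{\left(-5 + \left(6 - 5\right)\right)^{2}}{9} = - \frac{\left(-5 + 1\right)^{2}}{9} = - \frac{\left(-4\right)^{2}}{9} = \left(- \frac{1}{9}\right) 16 = - \frac{16}{9}$)
$\left(v{\left(-12 \right)} - -250\right) g{\left(6 \left(-2\right) + 1 \right)} = \left(- \frac{16}{9} - -250\right) 7 = \left(- \frac{16}{9} + 250\right) 7 = \frac{2234}{9} \cdot 7 = \frac{15638}{9}$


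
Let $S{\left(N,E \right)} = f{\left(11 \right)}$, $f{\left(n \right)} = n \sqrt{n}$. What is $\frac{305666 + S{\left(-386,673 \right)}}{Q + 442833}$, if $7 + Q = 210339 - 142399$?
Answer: $\frac{152833}{255383} + \frac{11 \sqrt{11}}{510766} \approx 0.59852$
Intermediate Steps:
$Q = 67933$ ($Q = -7 + \left(210339 - 142399\right) = -7 + 67940 = 67933$)
$f{\left(n \right)} = n^{\frac{3}{2}}$
$S{\left(N,E \right)} = 11 \sqrt{11}$ ($S{\left(N,E \right)} = 11^{\frac{3}{2}} = 11 \sqrt{11}$)
$\frac{305666 + S{\left(-386,673 \right)}}{Q + 442833} = \frac{305666 + 11 \sqrt{11}}{67933 + 442833} = \frac{305666 + 11 \sqrt{11}}{510766} = \left(305666 + 11 \sqrt{11}\right) \frac{1}{510766} = \frac{152833}{255383} + \frac{11 \sqrt{11}}{510766}$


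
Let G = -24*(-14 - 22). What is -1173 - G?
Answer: -2037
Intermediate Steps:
G = 864 (G = -24*(-36) = 864)
-1173 - G = -1173 - 1*864 = -1173 - 864 = -2037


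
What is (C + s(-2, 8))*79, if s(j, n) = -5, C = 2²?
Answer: -79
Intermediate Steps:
C = 4
(C + s(-2, 8))*79 = (4 - 5)*79 = -1*79 = -79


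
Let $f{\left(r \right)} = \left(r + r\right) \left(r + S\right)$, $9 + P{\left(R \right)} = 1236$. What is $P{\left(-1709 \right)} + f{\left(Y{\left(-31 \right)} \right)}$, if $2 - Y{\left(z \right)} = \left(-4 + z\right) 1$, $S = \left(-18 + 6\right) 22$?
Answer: $-15571$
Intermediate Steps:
$S = -264$ ($S = \left(-12\right) 22 = -264$)
$Y{\left(z \right)} = 6 - z$ ($Y{\left(z \right)} = 2 - \left(-4 + z\right) 1 = 2 - \left(-4 + z\right) = 6 - z$)
$P{\left(R \right)} = 1227$ ($P{\left(R \right)} = -9 + 1236 = 1227$)
$f{\left(r \right)} = 2 r \left(-264 + r\right)$ ($f{\left(r \right)} = \left(r + r\right) \left(r - 264\right) = 2 r \left(-264 + r\right)$)
$P{\left(-1709 \right)} + f{\left(Y{\left(-31 \right)} \right)} = 1227 + 2 \left(6 - -31\right) \left(-264 + \left(6 - -31\right)\right) = 1227 + 2 \left(6 + 31\right) \left(-264 + \left(6 + 31\right)\right) = 1227 + 2 \cdot 37 \left(-264 + 37\right) = 1227 + 2 \cdot 37 \left(-227\right) = 1227 - 16798 = -15571$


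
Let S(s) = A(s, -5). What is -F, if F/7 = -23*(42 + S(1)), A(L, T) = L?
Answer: 6923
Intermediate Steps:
S(s) = s
F = -6923 (F = 7*(-23*(42 + 1)) = 7*(-23*43) = 7*(-989) = -6923)
-F = -1*(-6923) = 6923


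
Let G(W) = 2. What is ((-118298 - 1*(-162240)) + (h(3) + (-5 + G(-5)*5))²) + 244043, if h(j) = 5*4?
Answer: 288610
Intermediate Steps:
h(j) = 20
((-118298 - 1*(-162240)) + (h(3) + (-5 + G(-5)*5))²) + 244043 = ((-118298 - 1*(-162240)) + (20 + (-5 + 2*5))²) + 244043 = ((-118298 + 162240) + (20 + (-5 + 10))²) + 244043 = (43942 + (20 + 5)²) + 244043 = (43942 + 25²) + 244043 = (43942 + 625) + 244043 = 44567 + 244043 = 288610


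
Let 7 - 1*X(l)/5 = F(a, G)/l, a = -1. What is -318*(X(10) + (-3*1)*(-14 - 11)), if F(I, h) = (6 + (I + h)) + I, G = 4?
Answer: -33708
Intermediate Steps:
F(I, h) = 6 + h + 2*I (F(I, h) = (6 + I + h) + I = 6 + h + 2*I)
X(l) = 35 - 40/l (X(l) = 35 - 5*(6 + 4 + 2*(-1))/l = 35 - 5*(6 + 4 - 2)/l = 35 - 40/l)
-318*(X(10) + (-3*1)*(-14 - 11)) = -318*((35 - 40/10) + (-3*1)*(-14 - 11)) = -318*((35 - 40*⅒) - 3*(-25)) = -318*((35 - 4) + 75) = -318*(31 + 75) = -318*106 = -33708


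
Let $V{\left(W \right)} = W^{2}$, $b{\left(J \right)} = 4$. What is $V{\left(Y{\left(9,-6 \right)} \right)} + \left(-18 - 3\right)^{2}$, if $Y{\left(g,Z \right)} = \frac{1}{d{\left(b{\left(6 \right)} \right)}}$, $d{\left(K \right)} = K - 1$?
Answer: $\frac{3970}{9} \approx 441.11$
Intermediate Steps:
$d{\left(K \right)} = -1 + K$ ($d{\left(K \right)} = K - 1 = -1 + K$)
$Y{\left(g,Z \right)} = \frac{1}{3}$ ($Y{\left(g,Z \right)} = \frac{1}{-1 + 4} = \frac{1}{3}$)
$V{\left(Y{\left(9,-6 \right)} \right)} + \left(-18 - 3\right)^{2} = \left(\frac{1}{3}\right)^{2} + \left(-18 - 3\right)^{2} = \frac{1}{9} + \left(-21\right)^{2} = \frac{1}{9} + 441 = \frac{3970}{9}$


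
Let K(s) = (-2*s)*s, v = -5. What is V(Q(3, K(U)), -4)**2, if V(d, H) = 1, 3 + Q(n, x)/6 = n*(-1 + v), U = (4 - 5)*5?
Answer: 1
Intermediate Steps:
U = -5 (U = -1*5 = -5)
K(s) = -2*s**2
Q(n, x) = -18 - 36*n (Q(n, x) = -18 + 6*(n*(-1 - 5)) = -18 + 6*(n*(-6)) = -18 + 6*(-6*n) = -18 - 36*n)
V(Q(3, K(U)), -4)**2 = 1**2 = 1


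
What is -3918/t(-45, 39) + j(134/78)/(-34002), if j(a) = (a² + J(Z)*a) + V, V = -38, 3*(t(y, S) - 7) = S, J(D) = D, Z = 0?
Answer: -25328288047/129292605 ≈ -195.90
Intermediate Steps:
t(y, S) = 7 + S/3
j(a) = -38 + a² (j(a) = (a² + 0*a) - 38 = (a² + 0) - 38 = a² - 38 = -38 + a²)
-3918/t(-45, 39) + j(134/78)/(-34002) = -3918/(7 + (⅓)*39) + (-38 + (134/78)²)/(-34002) = -3918/(7 + 13) + (-38 + (134*(1/78))²)*(-1/34002) = -3918/20 + (-38 + (67/39)²)*(-1/34002) = -3918*1/20 + (-38 + 4489/1521)*(-1/34002) = -1959/10 - 53309/1521*(-1/34002) = -1959/10 + 53309/51717042 = -25328288047/129292605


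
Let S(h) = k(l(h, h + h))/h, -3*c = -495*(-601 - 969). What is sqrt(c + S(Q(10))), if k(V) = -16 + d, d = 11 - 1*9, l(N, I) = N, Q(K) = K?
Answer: I*sqrt(6476285)/5 ≈ 508.97*I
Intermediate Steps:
d = 2 (d = 11 - 9 = 2)
c = -259050 (c = -(-165)*(-601 - 969) = -(-165)*(-1570) = -1/3*777150 = -259050)
k(V) = -14 (k(V) = -16 + 2 = -14)
S(h) = -14/h
sqrt(c + S(Q(10))) = sqrt(-259050 - 14/10) = sqrt(-259050 - 14*1/10) = sqrt(-259050 - 7/5) = sqrt(-1295257/5) = I*sqrt(6476285)/5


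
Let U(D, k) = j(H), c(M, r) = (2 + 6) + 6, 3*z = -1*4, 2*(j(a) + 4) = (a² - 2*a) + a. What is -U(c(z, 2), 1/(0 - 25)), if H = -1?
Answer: 3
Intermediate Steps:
j(a) = -4 + a²/2 - a/2 (j(a) = -4 + ((a² - 2*a) + a)/2 = -4 + (a² - a)/2 = -4 + (a²/2 - a/2) = -4 + a²/2 - a/2)
z = -4/3 (z = (-1*4)/3 = (⅓)*(-4) = -4/3 ≈ -1.3333)
c(M, r) = 14 (c(M, r) = 8 + 6 = 14)
U(D, k) = -3 (U(D, k) = -4 + (½)*(-1)² - ½*(-1) = -4 + (½)*1 + ½ = -4 + ½ + ½ = -3)
-U(c(z, 2), 1/(0 - 25)) = -1*(-3) = 3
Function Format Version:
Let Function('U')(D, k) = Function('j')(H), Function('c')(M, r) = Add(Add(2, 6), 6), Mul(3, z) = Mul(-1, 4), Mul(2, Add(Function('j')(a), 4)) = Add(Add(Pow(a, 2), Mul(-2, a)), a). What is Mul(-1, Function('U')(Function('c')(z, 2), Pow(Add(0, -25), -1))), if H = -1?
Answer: 3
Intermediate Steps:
Function('j')(a) = Add(-4, Mul(Rational(1, 2), Pow(a, 2)), Mul(Rational(-1, 2), a)) (Function('j')(a) = Add(-4, Mul(Rational(1, 2), Add(Add(Pow(a, 2), Mul(-2, a)), a))) = Add(-4, Mul(Rational(1, 2), Add(Pow(a, 2), Mul(-1, a)))) = Add(-4, Add(Mul(Rational(1, 2), Pow(a, 2)), Mul(Rational(-1, 2), a))) = Add(-4, Mul(Rational(1, 2), Pow(a, 2)), Mul(Rational(-1, 2), a)))
z = Rational(-4, 3) (z = Mul(Rational(1, 3), Mul(-1, 4)) = Mul(Rational(1, 3), -4) = Rational(-4, 3) ≈ -1.3333)
Function('c')(M, r) = 14 (Function('c')(M, r) = Add(8, 6) = 14)
Function('U')(D, k) = -3 (Function('U')(D, k) = Add(-4, Mul(Rational(1, 2), Pow(-1, 2)), Mul(Rational(-1, 2), -1)) = Add(-4, Mul(Rational(1, 2), 1), Rational(1, 2)) = Add(-4, Rational(1, 2), Rational(1, 2)) = -3)
Mul(-1, Function('U')(Function('c')(z, 2), Pow(Add(0, -25), -1))) = Mul(-1, -3) = 3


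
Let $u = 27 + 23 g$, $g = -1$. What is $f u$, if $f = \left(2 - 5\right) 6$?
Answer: $-72$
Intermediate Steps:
$u = 4$ ($u = 27 + 23 \left(-1\right) = 27 - 23 = 4$)
$f = -18$ ($f = \left(-3\right) 6 = -18$)
$f u = \left(-18\right) 4 = -72$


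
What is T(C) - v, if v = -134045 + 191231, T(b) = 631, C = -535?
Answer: -56555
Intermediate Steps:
v = 57186
T(C) - v = 631 - 1*57186 = 631 - 57186 = -56555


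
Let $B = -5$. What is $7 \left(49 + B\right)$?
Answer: $308$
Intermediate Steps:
$7 \left(49 + B\right) = 7 \left(49 - 5\right) = 7 \cdot 44 = 308$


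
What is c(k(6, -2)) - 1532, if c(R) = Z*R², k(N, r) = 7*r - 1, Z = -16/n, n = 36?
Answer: -1632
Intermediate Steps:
Z = -4/9 (Z = -16/36 = -16*1/36 = -4/9 ≈ -0.44444)
k(N, r) = -1 + 7*r
c(R) = -4*R²/9
c(k(6, -2)) - 1532 = -4*(-1 + 7*(-2))²/9 - 1532 = -4*(-1 - 14)²/9 - 1532 = -4/9*(-15)² - 1532 = -4/9*225 - 1532 = -100 - 1532 = -1632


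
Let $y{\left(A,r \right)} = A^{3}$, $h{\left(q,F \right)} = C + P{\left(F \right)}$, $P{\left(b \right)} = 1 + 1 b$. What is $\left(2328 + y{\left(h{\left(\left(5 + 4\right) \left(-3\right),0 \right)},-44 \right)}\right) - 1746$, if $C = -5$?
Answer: $518$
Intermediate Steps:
$P{\left(b \right)} = 1 + b$
$h{\left(q,F \right)} = -4 + F$ ($h{\left(q,F \right)} = -5 + \left(1 + F\right) = -4 + F$)
$\left(2328 + y{\left(h{\left(\left(5 + 4\right) \left(-3\right),0 \right)},-44 \right)}\right) - 1746 = \left(2328 + \left(-4 + 0\right)^{3}\right) - 1746 = \left(2328 + \left(-4\right)^{3}\right) - 1746 = \left(2328 - 64\right) - 1746 = 2264 - 1746 = 518$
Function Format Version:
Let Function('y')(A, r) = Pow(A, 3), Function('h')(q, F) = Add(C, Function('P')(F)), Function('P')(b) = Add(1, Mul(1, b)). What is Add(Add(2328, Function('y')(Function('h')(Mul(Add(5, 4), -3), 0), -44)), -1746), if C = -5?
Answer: 518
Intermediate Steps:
Function('P')(b) = Add(1, b)
Function('h')(q, F) = Add(-4, F) (Function('h')(q, F) = Add(-5, Add(1, F)) = Add(-4, F))
Add(Add(2328, Function('y')(Function('h')(Mul(Add(5, 4), -3), 0), -44)), -1746) = Add(Add(2328, Pow(Add(-4, 0), 3)), -1746) = Add(Add(2328, Pow(-4, 3)), -1746) = Add(Add(2328, -64), -1746) = Add(2264, -1746) = 518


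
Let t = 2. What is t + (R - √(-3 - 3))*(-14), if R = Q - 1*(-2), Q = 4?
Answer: -82 + 14*I*√6 ≈ -82.0 + 34.293*I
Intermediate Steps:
R = 6 (R = 4 - 1*(-2) = 4 + 2 = 6)
t + (R - √(-3 - 3))*(-14) = 2 + (6 - √(-3 - 3))*(-14) = 2 + (6 - √(-6))*(-14) = 2 + (6 - I*√6)*(-14) = 2 + (-84 + 14*I*√6) = -82 + 14*I*√6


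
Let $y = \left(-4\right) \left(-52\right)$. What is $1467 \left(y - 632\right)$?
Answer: $-622008$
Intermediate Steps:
$y = 208$
$1467 \left(y - 632\right) = 1467 \left(208 - 632\right) = 1467 \left(-424\right) = -622008$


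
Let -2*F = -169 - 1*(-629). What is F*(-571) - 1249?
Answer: 130081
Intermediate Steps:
F = -230 (F = -(-169 - 1*(-629))/2 = -(-169 + 629)/2 = -½*460 = -230)
F*(-571) - 1249 = -230*(-571) - 1249 = 131330 - 1249 = 130081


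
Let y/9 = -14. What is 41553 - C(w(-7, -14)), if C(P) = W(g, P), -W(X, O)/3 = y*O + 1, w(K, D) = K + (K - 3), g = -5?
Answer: 47982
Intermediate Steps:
y = -126 (y = 9*(-14) = -126)
w(K, D) = -3 + 2*K (w(K, D) = K + (-3 + K) = -3 + 2*K)
W(X, O) = -3 + 378*O (W(X, O) = -3*(-126*O + 1) = -3*(1 - 126*O) = -3 + 378*O)
C(P) = -3 + 378*P
41553 - C(w(-7, -14)) = 41553 - (-3 + 378*(-3 + 2*(-7))) = 41553 - (-3 + 378*(-3 - 14)) = 41553 - (-3 + 378*(-17)) = 41553 - (-3 - 6426) = 41553 - 1*(-6429) = 41553 + 6429 = 47982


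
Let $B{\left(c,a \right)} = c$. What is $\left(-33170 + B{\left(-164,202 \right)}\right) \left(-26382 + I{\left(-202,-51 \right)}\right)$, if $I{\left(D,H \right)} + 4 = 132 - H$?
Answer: $873450802$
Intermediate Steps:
$I{\left(D,H \right)} = 128 - H$ ($I{\left(D,H \right)} = -4 - \left(-132 + H\right) = 128 - H$)
$\left(-33170 + B{\left(-164,202 \right)}\right) \left(-26382 + I{\left(-202,-51 \right)}\right) = \left(-33170 - 164\right) \left(-26382 + \left(128 - -51\right)\right) = - 33334 \left(-26382 + \left(128 + 51\right)\right) = - 33334 \left(-26382 + 179\right) = \left(-33334\right) \left(-26203\right) = 873450802$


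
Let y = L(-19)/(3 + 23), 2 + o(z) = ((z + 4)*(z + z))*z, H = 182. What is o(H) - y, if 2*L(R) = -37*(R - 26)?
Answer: 640748887/52 ≈ 1.2322e+7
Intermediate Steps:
L(R) = 481 - 37*R/2 (L(R) = (-37*(R - 26))/2 = (-37*(-26 + R))/2 = (962 - 37*R)/2 = 481 - 37*R/2)
o(z) = -2 + 2*z²*(4 + z) (o(z) = -2 + ((z + 4)*(z + z))*z = -2 + ((4 + z)*(2*z))*z = -2 + (2*z*(4 + z))*z = -2 + 2*z²*(4 + z))
y = 1665/52 (y = (481 - 37/2*(-19))/(3 + 23) = (481 + 703/2)/26 = (1/26)*(1665/2) = 1665/52 ≈ 32.019)
o(H) - y = (-2 + 2*182³ + 8*182²) - 1*1665/52 = (-2 + 2*6028568 + 8*33124) - 1665/52 = (-2 + 12057136 + 264992) - 1665/52 = 12322126 - 1665/52 = 640748887/52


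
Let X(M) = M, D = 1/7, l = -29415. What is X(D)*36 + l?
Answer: -205869/7 ≈ -29410.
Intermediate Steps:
D = 1/7 ≈ 0.14286
X(D)*36 + l = (1/7)*36 - 29415 = 36/7 - 29415 = -205869/7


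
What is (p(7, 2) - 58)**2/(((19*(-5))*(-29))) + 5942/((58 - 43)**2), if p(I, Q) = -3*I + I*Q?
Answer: 3464167/123975 ≈ 27.942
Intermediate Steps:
(p(7, 2) - 58)**2/(((19*(-5))*(-29))) + 5942/((58 - 43)**2) = (7*(-3 + 2) - 58)**2/(((19*(-5))*(-29))) + 5942/((58 - 43)**2) = (7*(-1) - 58)**2/((-95*(-29))) + 5942/(15**2) = (-7 - 58)**2/2755 + 5942/225 = (-65)**2*(1/2755) + 5942*(1/225) = 4225*(1/2755) + 5942/225 = 845/551 + 5942/225 = 3464167/123975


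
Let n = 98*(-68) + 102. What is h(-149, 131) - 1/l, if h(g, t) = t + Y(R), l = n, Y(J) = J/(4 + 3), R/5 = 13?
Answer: 6443891/45934 ≈ 140.29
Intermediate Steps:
R = 65 (R = 5*13 = 65)
Y(J) = J/7
n = -6562 (n = -6664 + 102 = -6562)
l = -6562
h(g, t) = 65/7 + t (h(g, t) = t + (⅐)*65 = t + 65/7 = 65/7 + t)
h(-149, 131) - 1/l = (65/7 + 131) - 1/(-6562) = 982/7 - 1*(-1/6562) = 982/7 + 1/6562 = 6443891/45934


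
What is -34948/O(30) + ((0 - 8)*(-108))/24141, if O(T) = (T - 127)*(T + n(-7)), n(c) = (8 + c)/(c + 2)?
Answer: 1410295244/116303291 ≈ 12.126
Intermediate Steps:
n(c) = (8 + c)/(2 + c)
O(T) = (-127 + T)*(-⅕ + T) (O(T) = (T - 127)*(T + (8 - 7)/(2 - 7)) = (-127 + T)*(T + 1/(-5)) = (-127 + T)*(T - ⅕*1) = (-127 + T)*(T - ⅕) = (-127 + T)*(-⅕ + T))
-34948/O(30) + ((0 - 8)*(-108))/24141 = -34948/(127/5 + 30² - 636/5*30) + ((0 - 8)*(-108))/24141 = -34948/(127/5 + 900 - 3816) - 8*(-108)*(1/24141) = -34948/(-14453/5) + 864*(1/24141) = -34948*(-5/14453) + 288/8047 = 174740/14453 + 288/8047 = 1410295244/116303291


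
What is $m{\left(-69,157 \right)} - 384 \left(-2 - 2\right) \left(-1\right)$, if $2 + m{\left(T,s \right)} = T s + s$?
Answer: $-12214$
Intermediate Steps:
$m{\left(T,s \right)} = -2 + s + T s$ ($m{\left(T,s \right)} = -2 + \left(T s + s\right) = -2 + \left(s + T s\right) = -2 + s + T s$)
$m{\left(-69,157 \right)} - 384 \left(-2 - 2\right) \left(-1\right) = \left(-2 + 157 - 10833\right) - 384 \left(-2 - 2\right) \left(-1\right) = \left(-2 + 157 - 10833\right) - 384 \left(\left(-4\right) \left(-1\right)\right) = -10678 - 384 \cdot 4 = -10678 - 1536 = -12214$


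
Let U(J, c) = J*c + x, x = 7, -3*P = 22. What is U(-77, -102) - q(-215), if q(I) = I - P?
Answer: 24206/3 ≈ 8068.7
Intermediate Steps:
P = -22/3 (P = -⅓*22 = -22/3 ≈ -7.3333)
U(J, c) = 7 + J*c (U(J, c) = J*c + 7 = 7 + J*c)
q(I) = 22/3 + I (q(I) = I - 1*(-22/3) = I + 22/3 = 22/3 + I)
U(-77, -102) - q(-215) = (7 - 77*(-102)) - (22/3 - 215) = (7 + 7854) - 1*(-623/3) = 7861 + 623/3 = 24206/3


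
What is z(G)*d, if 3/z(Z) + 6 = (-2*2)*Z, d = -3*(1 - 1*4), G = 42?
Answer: -9/58 ≈ -0.15517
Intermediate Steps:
d = 9 (d = -3*(1 - 4) = -3*(-3) = 9)
z(Z) = 3/(-6 - 4*Z) (z(Z) = 3/(-6 + (-2*2)*Z) = 3/(-6 - 4*Z))
z(G)*d = -3/(6 + 4*42)*9 = -3/(6 + 168)*9 = -3/174*9 = -3*1/174*9 = -1/58*9 = -9/58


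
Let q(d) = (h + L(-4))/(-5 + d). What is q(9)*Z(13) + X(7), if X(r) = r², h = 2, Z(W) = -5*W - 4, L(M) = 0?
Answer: 29/2 ≈ 14.500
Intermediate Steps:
Z(W) = -4 - 5*W
q(d) = 2/(-5 + d) (q(d) = (2 + 0)/(-5 + d) = 2/(-5 + d))
q(9)*Z(13) + X(7) = (2/(-5 + 9))*(-4 - 5*13) + 7² = (2/4)*(-4 - 65) + 49 = (2*(¼))*(-69) + 49 = (½)*(-69) + 49 = -69/2 + 49 = 29/2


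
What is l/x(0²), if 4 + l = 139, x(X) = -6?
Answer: -45/2 ≈ -22.500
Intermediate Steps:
l = 135 (l = -4 + 139 = 135)
l/x(0²) = 135/(-6) = 135*(-⅙) = -45/2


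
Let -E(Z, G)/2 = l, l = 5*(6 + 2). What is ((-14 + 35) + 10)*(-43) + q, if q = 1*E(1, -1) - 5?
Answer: -1418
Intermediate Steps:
l = 40 (l = 5*8 = 40)
E(Z, G) = -80 (E(Z, G) = -2*40 = -80)
q = -85 (q = 1*(-80) - 5 = -80 - 5 = -85)
((-14 + 35) + 10)*(-43) + q = ((-14 + 35) + 10)*(-43) - 85 = (21 + 10)*(-43) - 85 = 31*(-43) - 85 = -1333 - 85 = -1418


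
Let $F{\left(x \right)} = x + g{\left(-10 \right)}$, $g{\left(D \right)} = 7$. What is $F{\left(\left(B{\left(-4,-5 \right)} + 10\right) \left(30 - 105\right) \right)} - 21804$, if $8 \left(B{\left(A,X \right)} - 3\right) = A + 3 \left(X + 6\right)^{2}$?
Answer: $- \frac{182101}{8} \approx -22763.0$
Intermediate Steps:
$B{\left(A,X \right)} = 3 + \frac{A}{8} + \frac{3 \left(6 + X\right)^{2}}{8}$ ($B{\left(A,X \right)} = 3 + \frac{A + 3 \left(X + 6\right)^{2}}{8} = 3 + \frac{A + 3 \left(6 + X\right)^{2}}{8} = 3 + \left(\frac{A}{8} + \frac{3 \left(6 + X\right)^{2}}{8}\right) = 3 + \frac{A}{8} + \frac{3 \left(6 + X\right)^{2}}{8}$)
$F{\left(x \right)} = 7 + x$ ($F{\left(x \right)} = x + 7 = 7 + x$)
$F{\left(\left(B{\left(-4,-5 \right)} + 10\right) \left(30 - 105\right) \right)} - 21804 = \left(7 + \left(\left(3 + \frac{1}{8} \left(-4\right) + \frac{3 \left(6 - 5\right)^{2}}{8}\right) + 10\right) \left(30 - 105\right)\right) - 21804 = \left(7 + \left(\left(3 - \frac{1}{2} + \frac{3 \cdot 1^{2}}{8}\right) + 10\right) \left(-75\right)\right) - 21804 = \left(7 + \left(\left(3 - \frac{1}{2} + \frac{3}{8} \cdot 1\right) + 10\right) \left(-75\right)\right) - 21804 = \left(7 + \left(\left(3 - \frac{1}{2} + \frac{3}{8}\right) + 10\right) \left(-75\right)\right) - 21804 = \left(7 + \left(\frac{23}{8} + 10\right) \left(-75\right)\right) - 21804 = \left(7 + \frac{103}{8} \left(-75\right)\right) - 21804 = \left(7 - \frac{7725}{8}\right) - 21804 = - \frac{7669}{8} - 21804 = - \frac{182101}{8}$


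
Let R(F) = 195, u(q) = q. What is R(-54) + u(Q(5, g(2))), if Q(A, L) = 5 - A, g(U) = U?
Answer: 195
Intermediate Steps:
R(-54) + u(Q(5, g(2))) = 195 + (5 - 1*5) = 195 + (5 - 5) = 195 + 0 = 195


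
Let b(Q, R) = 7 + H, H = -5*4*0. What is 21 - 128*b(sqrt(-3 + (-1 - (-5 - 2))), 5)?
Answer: -875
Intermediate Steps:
H = 0 (H = -20*0 = 0)
b(Q, R) = 7 (b(Q, R) = 7 + 0 = 7)
21 - 128*b(sqrt(-3 + (-1 - (-5 - 2))), 5) = 21 - 128*7 = 21 - 896 = -875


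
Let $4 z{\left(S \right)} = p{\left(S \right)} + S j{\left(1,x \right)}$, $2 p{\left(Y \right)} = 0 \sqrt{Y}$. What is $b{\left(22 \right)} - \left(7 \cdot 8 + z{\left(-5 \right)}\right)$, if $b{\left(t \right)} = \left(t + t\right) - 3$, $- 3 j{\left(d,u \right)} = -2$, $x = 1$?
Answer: $- \frac{85}{6} \approx -14.167$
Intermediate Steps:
$j{\left(d,u \right)} = \frac{2}{3}$ ($j{\left(d,u \right)} = \left(- \frac{1}{3}\right) \left(-2\right) = \frac{2}{3}$)
$b{\left(t \right)} = -3 + 2 t$ ($b{\left(t \right)} = 2 t - 3 = -3 + 2 t$)
$p{\left(Y \right)} = 0$ ($p{\left(Y \right)} = \frac{0 \sqrt{Y}}{2} = \frac{1}{2} \cdot 0 = 0$)
$z{\left(S \right)} = \frac{S}{6}$ ($z{\left(S \right)} = \frac{0 + S \frac{2}{3}}{4} = \frac{0 + \frac{2 S}{3}}{4} = \frac{\frac{2}{3} S}{4} = \frac{S}{6}$)
$b{\left(22 \right)} - \left(7 \cdot 8 + z{\left(-5 \right)}\right) = \left(-3 + 2 \cdot 22\right) - \left(7 \cdot 8 + \frac{1}{6} \left(-5\right)\right) = \left(-3 + 44\right) - \left(56 - \frac{5}{6}\right) = 41 - \frac{331}{6} = - \frac{85}{6}$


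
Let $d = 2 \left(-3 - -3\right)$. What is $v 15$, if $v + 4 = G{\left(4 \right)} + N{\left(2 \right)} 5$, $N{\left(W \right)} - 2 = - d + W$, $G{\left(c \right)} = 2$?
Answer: $270$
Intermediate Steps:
$d = 0$ ($d = 2 \left(-3 + 3\right) = 2 \cdot 0 = 0$)
$N{\left(W \right)} = 2 + W$ ($N{\left(W \right)} = 2 + \left(\left(-1\right) 0 + W\right) = 2 + \left(0 + W\right) = 2 + W$)
$v = 18$ ($v = -4 + \left(2 + \left(2 + 2\right) 5\right) = -4 + \left(2 + 4 \cdot 5\right) = -4 + \left(2 + 20\right) = -4 + 22 = 18$)
$v 15 = 18 \cdot 15 = 270$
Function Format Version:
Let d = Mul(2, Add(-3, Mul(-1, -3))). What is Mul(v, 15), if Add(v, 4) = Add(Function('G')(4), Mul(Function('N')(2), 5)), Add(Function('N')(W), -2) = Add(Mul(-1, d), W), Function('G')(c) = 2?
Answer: 270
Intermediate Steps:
d = 0 (d = Mul(2, Add(-3, 3)) = Mul(2, 0) = 0)
Function('N')(W) = Add(2, W) (Function('N')(W) = Add(2, Add(Mul(-1, 0), W)) = Add(2, Add(0, W)) = Add(2, W))
v = 18 (v = Add(-4, Add(2, Mul(Add(2, 2), 5))) = Add(-4, Add(2, Mul(4, 5))) = Add(-4, Add(2, 20)) = Add(-4, 22) = 18)
Mul(v, 15) = Mul(18, 15) = 270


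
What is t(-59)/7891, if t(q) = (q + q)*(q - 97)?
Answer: 1416/607 ≈ 2.3328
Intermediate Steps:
t(q) = 2*q*(-97 + q) (t(q) = (2*q)*(-97 + q) = 2*q*(-97 + q))
t(-59)/7891 = (2*(-59)*(-97 - 59))/7891 = (2*(-59)*(-156))*(1/7891) = 18408*(1/7891) = 1416/607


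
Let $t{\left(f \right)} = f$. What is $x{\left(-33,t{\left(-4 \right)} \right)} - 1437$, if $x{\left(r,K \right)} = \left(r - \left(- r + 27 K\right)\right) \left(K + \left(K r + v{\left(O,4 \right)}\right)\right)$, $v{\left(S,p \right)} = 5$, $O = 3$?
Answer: $4149$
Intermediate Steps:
$x{\left(r,K \right)} = \left(- 27 K + 2 r\right) \left(5 + K + K r\right)$ ($x{\left(r,K \right)} = \left(r - \left(- r + 27 K\right)\right) \left(K + \left(K r + 5\right)\right) = \left(r - \left(- r + 27 K\right)\right) \left(K + \left(5 + K r\right)\right) = \left(- 27 K + 2 r\right) \left(5 + K + K r\right)$)
$x{\left(-33,t{\left(-4 \right)} \right)} - 1437 = \left(\left(-135\right) \left(-4\right) - 27 \left(-4\right)^{2} + 10 \left(-33\right) - - 891 \left(-4\right)^{2} + 2 \left(-4\right) \left(-33\right) + 2 \left(-4\right) \left(-33\right)^{2}\right) - 1437 = \left(540 - 432 - 330 - \left(-891\right) 16 + 264 + 2 \left(-4\right) 1089\right) - 1437 = \left(540 - 432 - 330 + 14256 + 264 - 8712\right) - 1437 = 5586 - 1437 = 4149$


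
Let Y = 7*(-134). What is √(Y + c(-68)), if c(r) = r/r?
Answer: I*√937 ≈ 30.61*I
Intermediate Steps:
Y = -938
c(r) = 1
√(Y + c(-68)) = √(-938 + 1) = √(-937) = I*√937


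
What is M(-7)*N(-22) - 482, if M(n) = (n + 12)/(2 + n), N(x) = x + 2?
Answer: -462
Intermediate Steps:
N(x) = 2 + x
M(n) = (12 + n)/(2 + n)
M(-7)*N(-22) - 482 = ((12 - 7)/(2 - 7))*(2 - 22) - 482 = (5/(-5))*(-20) - 482 = -1/5*5*(-20) - 482 = -1*(-20) - 482 = 20 - 482 = -462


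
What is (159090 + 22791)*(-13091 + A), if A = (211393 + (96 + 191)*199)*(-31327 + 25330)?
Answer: -292872711300813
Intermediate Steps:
A = -1610230482 (A = (211393 + 287*199)*(-5997) = (211393 + 57113)*(-5997) = 268506*(-5997) = -1610230482)
(159090 + 22791)*(-13091 + A) = (159090 + 22791)*(-13091 - 1610230482) = 181881*(-1610243573) = -292872711300813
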